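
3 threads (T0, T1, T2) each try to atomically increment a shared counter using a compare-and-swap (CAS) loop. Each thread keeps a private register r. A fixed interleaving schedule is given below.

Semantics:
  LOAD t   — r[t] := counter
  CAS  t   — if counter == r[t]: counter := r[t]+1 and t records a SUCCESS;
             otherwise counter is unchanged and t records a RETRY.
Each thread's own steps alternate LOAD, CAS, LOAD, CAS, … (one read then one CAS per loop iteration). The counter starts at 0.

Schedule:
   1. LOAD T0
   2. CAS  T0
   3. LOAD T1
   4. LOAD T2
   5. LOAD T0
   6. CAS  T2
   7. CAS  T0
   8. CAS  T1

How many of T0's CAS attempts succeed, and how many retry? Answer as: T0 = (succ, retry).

T0 LOAD — after: cnt=0, r=0 — load
T0 CAS — after: cnt=1, r=0 — ok
T1 LOAD — after: cnt=1, r=1 — load
T2 LOAD — after: cnt=1, r=1 — load
T0 LOAD — after: cnt=1, r=1 — load
T2 CAS — after: cnt=2, r=1 — ok
T0 CAS — after: cnt=2, r=1 — retry
T1 CAS — after: cnt=2, r=1 — retry

T0 = (1, 1)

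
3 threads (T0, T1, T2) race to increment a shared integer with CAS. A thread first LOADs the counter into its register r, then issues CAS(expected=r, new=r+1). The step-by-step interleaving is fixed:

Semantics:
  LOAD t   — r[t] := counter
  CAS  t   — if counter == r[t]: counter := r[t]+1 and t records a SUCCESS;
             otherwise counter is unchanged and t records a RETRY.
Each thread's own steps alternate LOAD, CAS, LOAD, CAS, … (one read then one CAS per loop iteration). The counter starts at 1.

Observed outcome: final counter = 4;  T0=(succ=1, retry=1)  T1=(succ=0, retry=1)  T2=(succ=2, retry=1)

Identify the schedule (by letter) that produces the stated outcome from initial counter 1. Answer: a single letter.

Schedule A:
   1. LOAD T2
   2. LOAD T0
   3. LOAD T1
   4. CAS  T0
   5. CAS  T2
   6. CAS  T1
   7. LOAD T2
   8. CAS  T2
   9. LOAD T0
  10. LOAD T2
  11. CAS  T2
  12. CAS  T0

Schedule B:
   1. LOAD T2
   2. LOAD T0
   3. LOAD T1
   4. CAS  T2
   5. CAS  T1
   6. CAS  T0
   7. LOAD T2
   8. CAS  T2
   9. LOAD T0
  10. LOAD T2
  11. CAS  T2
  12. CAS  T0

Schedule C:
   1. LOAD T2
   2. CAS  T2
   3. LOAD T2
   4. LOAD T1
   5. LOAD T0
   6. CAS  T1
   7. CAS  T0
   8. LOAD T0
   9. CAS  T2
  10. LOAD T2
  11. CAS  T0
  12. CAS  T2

Tracing schedule A:
step 1: T2 LOAD ⇒ load; ctr=1 reg=1
step 2: T0 LOAD ⇒ load; ctr=1 reg=1
step 3: T1 LOAD ⇒ load; ctr=1 reg=1
step 4: T0 CAS ⇒ ok; ctr=2 reg=1
step 5: T2 CAS ⇒ retry; ctr=2 reg=1
step 6: T1 CAS ⇒ retry; ctr=2 reg=1
step 7: T2 LOAD ⇒ load; ctr=2 reg=2
step 8: T2 CAS ⇒ ok; ctr=3 reg=2
step 9: T0 LOAD ⇒ load; ctr=3 reg=3
step 10: T2 LOAD ⇒ load; ctr=3 reg=3
step 11: T2 CAS ⇒ ok; ctr=4 reg=3
step 12: T0 CAS ⇒ retry; ctr=4 reg=3

A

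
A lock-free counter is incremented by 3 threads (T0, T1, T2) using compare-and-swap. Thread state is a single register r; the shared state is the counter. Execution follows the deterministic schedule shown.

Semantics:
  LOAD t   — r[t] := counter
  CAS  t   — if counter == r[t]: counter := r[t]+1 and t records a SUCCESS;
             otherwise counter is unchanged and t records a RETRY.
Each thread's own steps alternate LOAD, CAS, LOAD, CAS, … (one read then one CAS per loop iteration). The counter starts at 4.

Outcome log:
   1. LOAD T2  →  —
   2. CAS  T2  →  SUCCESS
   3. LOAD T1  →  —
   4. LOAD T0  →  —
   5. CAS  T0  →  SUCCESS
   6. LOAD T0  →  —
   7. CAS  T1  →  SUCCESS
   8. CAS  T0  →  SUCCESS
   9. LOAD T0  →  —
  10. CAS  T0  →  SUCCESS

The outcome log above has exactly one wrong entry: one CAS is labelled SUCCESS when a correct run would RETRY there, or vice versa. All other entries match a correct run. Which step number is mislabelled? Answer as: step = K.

Correct run:
[1] T2.load  rd  (counter 4, T2.r 4)
[2] T2.cas  hit  (counter 5, T2.r 4)
[3] T1.load  rd  (counter 5, T1.r 5)
[4] T0.load  rd  (counter 5, T0.r 5)
[5] T0.cas  hit  (counter 6, T0.r 5)
[6] T0.load  rd  (counter 6, T0.r 6)
[7] T1.cas  miss  (counter 6, T1.r 5)
[8] T0.cas  hit  (counter 7, T0.r 6)
[9] T0.load  rd  (counter 7, T0.r 7)
[10] T0.cas  hit  (counter 8, T0.r 7)
Flip is step 7.

step = 7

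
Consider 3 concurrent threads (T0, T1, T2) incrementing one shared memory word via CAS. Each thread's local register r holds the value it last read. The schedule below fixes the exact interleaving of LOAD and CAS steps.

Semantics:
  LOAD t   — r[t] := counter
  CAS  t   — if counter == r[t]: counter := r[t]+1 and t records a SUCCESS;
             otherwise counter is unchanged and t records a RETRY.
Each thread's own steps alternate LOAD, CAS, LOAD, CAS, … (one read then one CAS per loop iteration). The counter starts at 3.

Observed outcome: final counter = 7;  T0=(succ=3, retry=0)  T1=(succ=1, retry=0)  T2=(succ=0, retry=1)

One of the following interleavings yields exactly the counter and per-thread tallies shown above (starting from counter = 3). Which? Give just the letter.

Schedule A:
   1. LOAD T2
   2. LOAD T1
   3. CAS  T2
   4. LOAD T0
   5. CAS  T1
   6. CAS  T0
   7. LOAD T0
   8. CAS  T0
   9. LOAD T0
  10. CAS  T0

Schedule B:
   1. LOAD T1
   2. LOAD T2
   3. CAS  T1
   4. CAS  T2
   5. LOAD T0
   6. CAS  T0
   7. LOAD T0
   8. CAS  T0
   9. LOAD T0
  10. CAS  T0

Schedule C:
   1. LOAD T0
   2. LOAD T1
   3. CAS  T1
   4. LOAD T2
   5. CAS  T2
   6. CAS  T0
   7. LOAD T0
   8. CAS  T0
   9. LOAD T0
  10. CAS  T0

B

Run B:
   1) LOAD T1:  M=3  r_T1=3
   2) LOAD T2:  M=3  r_T2=3
   3) CAS  T1:  M=4  r_T1=3 ✓
   4) CAS  T2:  M=4  r_T2=3 ✗
   5) LOAD T0:  M=4  r_T0=4
   6) CAS  T0:  M=5  r_T0=4 ✓
   7) LOAD T0:  M=5  r_T0=5
   8) CAS  T0:  M=6  r_T0=5 ✓
   9) LOAD T0:  M=6  r_T0=6
  10) CAS  T0:  M=7  r_T0=6 ✓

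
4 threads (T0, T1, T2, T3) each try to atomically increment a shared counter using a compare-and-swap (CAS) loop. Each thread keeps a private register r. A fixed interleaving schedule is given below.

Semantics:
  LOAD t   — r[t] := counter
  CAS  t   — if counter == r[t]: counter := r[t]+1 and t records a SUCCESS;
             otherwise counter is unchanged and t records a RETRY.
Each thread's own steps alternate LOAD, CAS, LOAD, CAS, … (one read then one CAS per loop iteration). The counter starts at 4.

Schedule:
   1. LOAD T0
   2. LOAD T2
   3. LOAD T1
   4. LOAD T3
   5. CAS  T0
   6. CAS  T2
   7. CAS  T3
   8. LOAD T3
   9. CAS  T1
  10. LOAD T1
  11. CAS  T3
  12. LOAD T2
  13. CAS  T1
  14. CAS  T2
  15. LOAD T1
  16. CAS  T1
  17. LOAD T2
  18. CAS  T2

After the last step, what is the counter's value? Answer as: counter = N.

T0 LOAD — after: cnt=4, r=4 — load
T2 LOAD — after: cnt=4, r=4 — load
T1 LOAD — after: cnt=4, r=4 — load
T3 LOAD — after: cnt=4, r=4 — load
T0 CAS — after: cnt=5, r=4 — ok
T2 CAS — after: cnt=5, r=4 — retry
T3 CAS — after: cnt=5, r=4 — retry
T3 LOAD — after: cnt=5, r=5 — load
T1 CAS — after: cnt=5, r=4 — retry
T1 LOAD — after: cnt=5, r=5 — load
T3 CAS — after: cnt=6, r=5 — ok
T2 LOAD — after: cnt=6, r=6 — load
T1 CAS — after: cnt=6, r=5 — retry
T2 CAS — after: cnt=7, r=6 — ok
T1 LOAD — after: cnt=7, r=7 — load
T1 CAS — after: cnt=8, r=7 — ok
T2 LOAD — after: cnt=8, r=8 — load
T2 CAS — after: cnt=9, r=8 — ok

counter = 9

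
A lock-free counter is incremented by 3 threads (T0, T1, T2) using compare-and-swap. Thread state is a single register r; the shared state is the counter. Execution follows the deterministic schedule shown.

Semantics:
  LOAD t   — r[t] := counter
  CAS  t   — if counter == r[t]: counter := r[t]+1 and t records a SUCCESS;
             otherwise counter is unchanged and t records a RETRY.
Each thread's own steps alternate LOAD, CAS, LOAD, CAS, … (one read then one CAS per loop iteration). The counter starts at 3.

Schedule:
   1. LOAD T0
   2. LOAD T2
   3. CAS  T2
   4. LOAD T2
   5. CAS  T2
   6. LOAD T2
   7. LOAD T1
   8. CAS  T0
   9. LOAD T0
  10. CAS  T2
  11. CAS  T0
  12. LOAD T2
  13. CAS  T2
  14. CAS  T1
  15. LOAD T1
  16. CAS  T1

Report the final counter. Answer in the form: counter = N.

counter = 8

[1] T0.load  rd  (counter 3, T0.r 3)
[2] T2.load  rd  (counter 3, T2.r 3)
[3] T2.cas  hit  (counter 4, T2.r 3)
[4] T2.load  rd  (counter 4, T2.r 4)
[5] T2.cas  hit  (counter 5, T2.r 4)
[6] T2.load  rd  (counter 5, T2.r 5)
[7] T1.load  rd  (counter 5, T1.r 5)
[8] T0.cas  miss  (counter 5, T0.r 3)
[9] T0.load  rd  (counter 5, T0.r 5)
[10] T2.cas  hit  (counter 6, T2.r 5)
[11] T0.cas  miss  (counter 6, T0.r 5)
[12] T2.load  rd  (counter 6, T2.r 6)
[13] T2.cas  hit  (counter 7, T2.r 6)
[14] T1.cas  miss  (counter 7, T1.r 5)
[15] T1.load  rd  (counter 7, T1.r 7)
[16] T1.cas  hit  (counter 8, T1.r 7)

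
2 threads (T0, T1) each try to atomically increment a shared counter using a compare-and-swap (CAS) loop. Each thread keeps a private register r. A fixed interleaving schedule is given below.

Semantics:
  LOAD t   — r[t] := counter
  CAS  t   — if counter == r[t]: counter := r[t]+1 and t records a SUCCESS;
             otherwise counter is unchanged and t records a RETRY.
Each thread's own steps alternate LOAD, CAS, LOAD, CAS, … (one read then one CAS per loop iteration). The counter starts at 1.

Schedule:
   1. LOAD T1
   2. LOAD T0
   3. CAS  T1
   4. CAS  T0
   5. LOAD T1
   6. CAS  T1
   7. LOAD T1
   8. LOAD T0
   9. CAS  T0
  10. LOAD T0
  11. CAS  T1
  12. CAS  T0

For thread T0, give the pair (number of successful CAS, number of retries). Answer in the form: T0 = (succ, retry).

step 1: T1 LOAD ⇒ load; ctr=1 reg=1
step 2: T0 LOAD ⇒ load; ctr=1 reg=1
step 3: T1 CAS ⇒ ok; ctr=2 reg=1
step 4: T0 CAS ⇒ retry; ctr=2 reg=1
step 5: T1 LOAD ⇒ load; ctr=2 reg=2
step 6: T1 CAS ⇒ ok; ctr=3 reg=2
step 7: T1 LOAD ⇒ load; ctr=3 reg=3
step 8: T0 LOAD ⇒ load; ctr=3 reg=3
step 9: T0 CAS ⇒ ok; ctr=4 reg=3
step 10: T0 LOAD ⇒ load; ctr=4 reg=4
step 11: T1 CAS ⇒ retry; ctr=4 reg=3
step 12: T0 CAS ⇒ ok; ctr=5 reg=4

T0 = (2, 1)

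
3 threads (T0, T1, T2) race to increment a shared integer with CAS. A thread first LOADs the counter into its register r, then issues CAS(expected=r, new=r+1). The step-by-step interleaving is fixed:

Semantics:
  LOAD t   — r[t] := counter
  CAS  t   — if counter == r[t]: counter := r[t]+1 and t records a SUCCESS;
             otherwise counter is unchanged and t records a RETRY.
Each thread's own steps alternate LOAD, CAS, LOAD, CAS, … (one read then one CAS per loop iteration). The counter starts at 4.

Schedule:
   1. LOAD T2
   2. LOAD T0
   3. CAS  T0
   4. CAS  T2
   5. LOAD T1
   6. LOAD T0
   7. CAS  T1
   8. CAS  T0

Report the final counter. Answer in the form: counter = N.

step 1: T2 LOAD ⇒ load; ctr=4 reg=4
step 2: T0 LOAD ⇒ load; ctr=4 reg=4
step 3: T0 CAS ⇒ ok; ctr=5 reg=4
step 4: T2 CAS ⇒ retry; ctr=5 reg=4
step 5: T1 LOAD ⇒ load; ctr=5 reg=5
step 6: T0 LOAD ⇒ load; ctr=5 reg=5
step 7: T1 CAS ⇒ ok; ctr=6 reg=5
step 8: T0 CAS ⇒ retry; ctr=6 reg=5

counter = 6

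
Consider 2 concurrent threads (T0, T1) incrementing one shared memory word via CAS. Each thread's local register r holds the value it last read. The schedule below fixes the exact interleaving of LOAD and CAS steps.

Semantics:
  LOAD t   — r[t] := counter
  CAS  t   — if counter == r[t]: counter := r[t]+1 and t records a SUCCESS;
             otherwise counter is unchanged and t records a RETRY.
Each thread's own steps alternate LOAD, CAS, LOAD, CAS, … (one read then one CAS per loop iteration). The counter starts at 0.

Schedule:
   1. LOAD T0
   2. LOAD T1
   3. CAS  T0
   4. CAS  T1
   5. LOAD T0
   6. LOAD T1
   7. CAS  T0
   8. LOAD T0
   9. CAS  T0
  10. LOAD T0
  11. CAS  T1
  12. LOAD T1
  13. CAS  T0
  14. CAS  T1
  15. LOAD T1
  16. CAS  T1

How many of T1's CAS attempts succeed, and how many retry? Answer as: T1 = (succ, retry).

[1] T0.load  rd  (counter 0, T0.r 0)
[2] T1.load  rd  (counter 0, T1.r 0)
[3] T0.cas  hit  (counter 1, T0.r 0)
[4] T1.cas  miss  (counter 1, T1.r 0)
[5] T0.load  rd  (counter 1, T0.r 1)
[6] T1.load  rd  (counter 1, T1.r 1)
[7] T0.cas  hit  (counter 2, T0.r 1)
[8] T0.load  rd  (counter 2, T0.r 2)
[9] T0.cas  hit  (counter 3, T0.r 2)
[10] T0.load  rd  (counter 3, T0.r 3)
[11] T1.cas  miss  (counter 3, T1.r 1)
[12] T1.load  rd  (counter 3, T1.r 3)
[13] T0.cas  hit  (counter 4, T0.r 3)
[14] T1.cas  miss  (counter 4, T1.r 3)
[15] T1.load  rd  (counter 4, T1.r 4)
[16] T1.cas  hit  (counter 5, T1.r 4)

T1 = (1, 3)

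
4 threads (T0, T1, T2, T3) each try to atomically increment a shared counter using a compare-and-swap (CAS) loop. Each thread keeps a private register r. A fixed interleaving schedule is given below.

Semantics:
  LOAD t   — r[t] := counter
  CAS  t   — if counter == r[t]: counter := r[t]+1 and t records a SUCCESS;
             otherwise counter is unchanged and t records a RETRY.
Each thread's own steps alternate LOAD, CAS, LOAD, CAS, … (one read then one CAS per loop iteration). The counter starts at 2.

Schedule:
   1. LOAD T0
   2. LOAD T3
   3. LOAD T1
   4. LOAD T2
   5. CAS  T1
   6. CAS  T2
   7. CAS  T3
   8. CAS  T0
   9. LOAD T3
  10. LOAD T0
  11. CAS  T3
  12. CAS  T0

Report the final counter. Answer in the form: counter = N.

   1) LOAD T0:  M=2  r_T0=2
   2) LOAD T3:  M=2  r_T3=2
   3) LOAD T1:  M=2  r_T1=2
   4) LOAD T2:  M=2  r_T2=2
   5) CAS  T1:  M=3  r_T1=2 ✓
   6) CAS  T2:  M=3  r_T2=2 ✗
   7) CAS  T3:  M=3  r_T3=2 ✗
   8) CAS  T0:  M=3  r_T0=2 ✗
   9) LOAD T3:  M=3  r_T3=3
  10) LOAD T0:  M=3  r_T0=3
  11) CAS  T3:  M=4  r_T3=3 ✓
  12) CAS  T0:  M=4  r_T0=3 ✗

counter = 4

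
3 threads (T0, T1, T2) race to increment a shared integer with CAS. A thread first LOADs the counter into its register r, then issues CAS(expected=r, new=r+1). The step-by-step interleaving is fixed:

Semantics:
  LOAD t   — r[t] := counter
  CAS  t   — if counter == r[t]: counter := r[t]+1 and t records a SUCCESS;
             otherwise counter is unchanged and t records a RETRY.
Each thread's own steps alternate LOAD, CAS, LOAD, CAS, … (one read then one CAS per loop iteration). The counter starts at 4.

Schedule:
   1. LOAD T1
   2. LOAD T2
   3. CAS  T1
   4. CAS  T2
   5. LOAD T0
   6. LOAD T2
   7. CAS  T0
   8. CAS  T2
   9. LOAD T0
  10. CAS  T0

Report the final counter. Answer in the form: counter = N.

counter = 7

1. LOAD T1 → mem=4 r[T1]=4 [LOAD]
2. LOAD T2 → mem=4 r[T2]=4 [LOAD]
3. CAS T1 → mem=5 r[T1]=4 [OK]
4. CAS T2 → mem=5 r[T2]=4 [RETRY]
5. LOAD T0 → mem=5 r[T0]=5 [LOAD]
6. LOAD T2 → mem=5 r[T2]=5 [LOAD]
7. CAS T0 → mem=6 r[T0]=5 [OK]
8. CAS T2 → mem=6 r[T2]=5 [RETRY]
9. LOAD T0 → mem=6 r[T0]=6 [LOAD]
10. CAS T0 → mem=7 r[T0]=6 [OK]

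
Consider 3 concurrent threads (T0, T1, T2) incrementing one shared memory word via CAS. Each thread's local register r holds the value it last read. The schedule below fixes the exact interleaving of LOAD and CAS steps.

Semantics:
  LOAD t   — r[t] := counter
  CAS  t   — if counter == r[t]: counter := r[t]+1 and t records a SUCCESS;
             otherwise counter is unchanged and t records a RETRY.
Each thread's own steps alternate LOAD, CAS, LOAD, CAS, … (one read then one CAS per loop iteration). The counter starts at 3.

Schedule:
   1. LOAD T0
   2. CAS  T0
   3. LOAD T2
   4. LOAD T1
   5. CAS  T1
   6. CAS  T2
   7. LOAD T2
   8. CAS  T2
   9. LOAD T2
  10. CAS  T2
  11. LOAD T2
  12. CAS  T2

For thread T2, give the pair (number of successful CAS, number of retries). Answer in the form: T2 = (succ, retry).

T2 = (3, 1)

step 1: T0 LOAD ⇒ load; ctr=3 reg=3
step 2: T0 CAS ⇒ ok; ctr=4 reg=3
step 3: T2 LOAD ⇒ load; ctr=4 reg=4
step 4: T1 LOAD ⇒ load; ctr=4 reg=4
step 5: T1 CAS ⇒ ok; ctr=5 reg=4
step 6: T2 CAS ⇒ retry; ctr=5 reg=4
step 7: T2 LOAD ⇒ load; ctr=5 reg=5
step 8: T2 CAS ⇒ ok; ctr=6 reg=5
step 9: T2 LOAD ⇒ load; ctr=6 reg=6
step 10: T2 CAS ⇒ ok; ctr=7 reg=6
step 11: T2 LOAD ⇒ load; ctr=7 reg=7
step 12: T2 CAS ⇒ ok; ctr=8 reg=7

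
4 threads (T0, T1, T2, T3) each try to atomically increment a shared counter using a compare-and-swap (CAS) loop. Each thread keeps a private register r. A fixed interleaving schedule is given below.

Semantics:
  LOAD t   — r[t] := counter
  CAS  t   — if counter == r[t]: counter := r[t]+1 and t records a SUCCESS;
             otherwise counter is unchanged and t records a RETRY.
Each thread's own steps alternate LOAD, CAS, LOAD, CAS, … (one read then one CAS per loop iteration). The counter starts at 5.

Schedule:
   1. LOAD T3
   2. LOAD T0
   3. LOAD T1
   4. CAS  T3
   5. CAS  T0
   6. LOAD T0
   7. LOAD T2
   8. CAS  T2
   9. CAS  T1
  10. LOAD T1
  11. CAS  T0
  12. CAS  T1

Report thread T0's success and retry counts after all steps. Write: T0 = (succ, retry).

T0 = (0, 2)

step 1: T3 LOAD ⇒ load; ctr=5 reg=5
step 2: T0 LOAD ⇒ load; ctr=5 reg=5
step 3: T1 LOAD ⇒ load; ctr=5 reg=5
step 4: T3 CAS ⇒ ok; ctr=6 reg=5
step 5: T0 CAS ⇒ retry; ctr=6 reg=5
step 6: T0 LOAD ⇒ load; ctr=6 reg=6
step 7: T2 LOAD ⇒ load; ctr=6 reg=6
step 8: T2 CAS ⇒ ok; ctr=7 reg=6
step 9: T1 CAS ⇒ retry; ctr=7 reg=5
step 10: T1 LOAD ⇒ load; ctr=7 reg=7
step 11: T0 CAS ⇒ retry; ctr=7 reg=6
step 12: T1 CAS ⇒ ok; ctr=8 reg=7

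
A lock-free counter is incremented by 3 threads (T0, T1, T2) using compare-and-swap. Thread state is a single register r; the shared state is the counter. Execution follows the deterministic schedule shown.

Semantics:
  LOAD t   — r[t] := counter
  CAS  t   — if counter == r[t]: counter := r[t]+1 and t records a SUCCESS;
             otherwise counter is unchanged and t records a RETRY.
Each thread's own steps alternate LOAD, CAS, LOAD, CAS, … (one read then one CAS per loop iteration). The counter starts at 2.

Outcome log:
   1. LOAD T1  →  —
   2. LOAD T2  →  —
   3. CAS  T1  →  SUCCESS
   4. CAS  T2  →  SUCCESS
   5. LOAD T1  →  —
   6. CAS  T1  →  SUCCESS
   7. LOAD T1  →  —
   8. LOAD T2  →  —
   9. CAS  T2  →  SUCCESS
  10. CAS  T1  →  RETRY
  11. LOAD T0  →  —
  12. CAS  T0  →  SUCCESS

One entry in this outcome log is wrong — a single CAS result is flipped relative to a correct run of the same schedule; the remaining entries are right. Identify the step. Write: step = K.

step = 4

Correct run:
step 1: T1 LOAD ⇒ load; ctr=2 reg=2
step 2: T2 LOAD ⇒ load; ctr=2 reg=2
step 3: T1 CAS ⇒ ok; ctr=3 reg=2
step 4: T2 CAS ⇒ retry; ctr=3 reg=2
step 5: T1 LOAD ⇒ load; ctr=3 reg=3
step 6: T1 CAS ⇒ ok; ctr=4 reg=3
step 7: T1 LOAD ⇒ load; ctr=4 reg=4
step 8: T2 LOAD ⇒ load; ctr=4 reg=4
step 9: T2 CAS ⇒ ok; ctr=5 reg=4
step 10: T1 CAS ⇒ retry; ctr=5 reg=4
step 11: T0 LOAD ⇒ load; ctr=5 reg=5
step 12: T0 CAS ⇒ ok; ctr=6 reg=5
Log disagrees first at step 4.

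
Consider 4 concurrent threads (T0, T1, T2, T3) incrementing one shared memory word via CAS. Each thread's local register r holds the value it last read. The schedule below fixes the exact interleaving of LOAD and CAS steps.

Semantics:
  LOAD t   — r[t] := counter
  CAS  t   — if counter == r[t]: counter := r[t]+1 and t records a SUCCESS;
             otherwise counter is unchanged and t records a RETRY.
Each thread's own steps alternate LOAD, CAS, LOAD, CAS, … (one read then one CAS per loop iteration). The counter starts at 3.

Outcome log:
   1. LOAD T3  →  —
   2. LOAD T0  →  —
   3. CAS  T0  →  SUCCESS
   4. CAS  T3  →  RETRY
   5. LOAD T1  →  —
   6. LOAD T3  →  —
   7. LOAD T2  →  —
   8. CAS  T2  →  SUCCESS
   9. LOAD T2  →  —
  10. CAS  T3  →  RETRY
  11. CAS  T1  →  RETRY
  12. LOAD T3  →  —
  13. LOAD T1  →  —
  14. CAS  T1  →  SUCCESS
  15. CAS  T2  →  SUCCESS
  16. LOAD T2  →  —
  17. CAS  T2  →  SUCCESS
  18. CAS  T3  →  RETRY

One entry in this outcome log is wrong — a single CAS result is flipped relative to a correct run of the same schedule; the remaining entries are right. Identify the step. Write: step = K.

step = 15

Reference trace:
step 1: T3 LOAD ⇒ load; ctr=3 reg=3
step 2: T0 LOAD ⇒ load; ctr=3 reg=3
step 3: T0 CAS ⇒ ok; ctr=4 reg=3
step 4: T3 CAS ⇒ retry; ctr=4 reg=3
step 5: T1 LOAD ⇒ load; ctr=4 reg=4
step 6: T3 LOAD ⇒ load; ctr=4 reg=4
step 7: T2 LOAD ⇒ load; ctr=4 reg=4
step 8: T2 CAS ⇒ ok; ctr=5 reg=4
step 9: T2 LOAD ⇒ load; ctr=5 reg=5
step 10: T3 CAS ⇒ retry; ctr=5 reg=4
step 11: T1 CAS ⇒ retry; ctr=5 reg=4
step 12: T3 LOAD ⇒ load; ctr=5 reg=5
step 13: T1 LOAD ⇒ load; ctr=5 reg=5
step 14: T1 CAS ⇒ ok; ctr=6 reg=5
step 15: T2 CAS ⇒ retry; ctr=6 reg=5
step 16: T2 LOAD ⇒ load; ctr=6 reg=6
step 17: T2 CAS ⇒ ok; ctr=7 reg=6
step 18: T3 CAS ⇒ retry; ctr=7 reg=5
Log disagrees first at step 15.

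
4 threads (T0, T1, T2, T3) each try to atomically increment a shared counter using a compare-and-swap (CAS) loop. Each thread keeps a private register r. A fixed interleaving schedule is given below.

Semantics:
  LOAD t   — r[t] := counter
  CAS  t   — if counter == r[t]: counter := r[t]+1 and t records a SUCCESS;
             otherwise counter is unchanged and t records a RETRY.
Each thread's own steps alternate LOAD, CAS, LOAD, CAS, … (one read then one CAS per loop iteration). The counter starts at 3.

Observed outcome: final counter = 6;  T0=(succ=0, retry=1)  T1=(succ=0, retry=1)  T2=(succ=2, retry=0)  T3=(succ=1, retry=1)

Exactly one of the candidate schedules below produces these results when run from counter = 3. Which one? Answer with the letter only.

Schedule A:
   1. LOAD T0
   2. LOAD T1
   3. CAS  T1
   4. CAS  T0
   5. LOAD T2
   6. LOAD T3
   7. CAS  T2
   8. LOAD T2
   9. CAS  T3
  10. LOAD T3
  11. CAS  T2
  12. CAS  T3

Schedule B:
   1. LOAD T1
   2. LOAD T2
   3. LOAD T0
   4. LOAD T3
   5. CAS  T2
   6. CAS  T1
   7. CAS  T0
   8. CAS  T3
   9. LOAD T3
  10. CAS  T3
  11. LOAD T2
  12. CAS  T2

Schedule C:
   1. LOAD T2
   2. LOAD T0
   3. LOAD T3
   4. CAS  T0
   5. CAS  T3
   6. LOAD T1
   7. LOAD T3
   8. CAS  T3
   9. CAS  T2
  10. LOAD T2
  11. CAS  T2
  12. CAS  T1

B

Simulating candidate B:
#1 T1 reads 3
#2 T2 reads 3
#3 T0 reads 3
#4 T3 reads 3
#5 T2 CAS(3→4) writes; counter now 4
#6 T1 CAS(3→4) fails; counter now 4
#7 T0 CAS(3→4) fails; counter now 4
#8 T3 CAS(3→4) fails; counter now 4
#9 T3 reads 4
#10 T3 CAS(4→5) writes; counter now 5
#11 T2 reads 5
#12 T2 CAS(5→6) writes; counter now 6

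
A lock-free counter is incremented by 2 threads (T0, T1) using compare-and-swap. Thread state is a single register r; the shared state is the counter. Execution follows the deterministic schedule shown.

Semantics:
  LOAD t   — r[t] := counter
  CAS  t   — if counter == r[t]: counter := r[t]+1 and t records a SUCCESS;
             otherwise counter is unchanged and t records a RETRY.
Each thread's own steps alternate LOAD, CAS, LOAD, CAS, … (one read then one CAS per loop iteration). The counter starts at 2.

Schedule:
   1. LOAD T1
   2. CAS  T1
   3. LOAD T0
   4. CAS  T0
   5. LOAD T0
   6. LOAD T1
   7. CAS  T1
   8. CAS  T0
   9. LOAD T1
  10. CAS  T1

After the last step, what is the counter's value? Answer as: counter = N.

counter = 6

T1 LOAD — after: cnt=2, r=2 — load
T1 CAS — after: cnt=3, r=2 — ok
T0 LOAD — after: cnt=3, r=3 — load
T0 CAS — after: cnt=4, r=3 — ok
T0 LOAD — after: cnt=4, r=4 — load
T1 LOAD — after: cnt=4, r=4 — load
T1 CAS — after: cnt=5, r=4 — ok
T0 CAS — after: cnt=5, r=4 — retry
T1 LOAD — after: cnt=5, r=5 — load
T1 CAS — after: cnt=6, r=5 — ok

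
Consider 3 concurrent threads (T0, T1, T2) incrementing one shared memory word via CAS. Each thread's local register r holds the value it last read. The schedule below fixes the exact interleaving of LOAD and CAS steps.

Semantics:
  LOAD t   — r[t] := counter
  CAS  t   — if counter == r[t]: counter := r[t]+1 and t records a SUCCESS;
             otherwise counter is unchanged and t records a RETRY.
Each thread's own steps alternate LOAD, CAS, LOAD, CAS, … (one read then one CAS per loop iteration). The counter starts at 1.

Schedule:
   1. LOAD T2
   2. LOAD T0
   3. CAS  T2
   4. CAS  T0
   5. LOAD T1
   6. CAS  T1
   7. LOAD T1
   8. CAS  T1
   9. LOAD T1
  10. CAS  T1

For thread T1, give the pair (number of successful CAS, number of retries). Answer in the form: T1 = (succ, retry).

T1 = (3, 0)

step 1: T2 LOAD ⇒ load; ctr=1 reg=1
step 2: T0 LOAD ⇒ load; ctr=1 reg=1
step 3: T2 CAS ⇒ ok; ctr=2 reg=1
step 4: T0 CAS ⇒ retry; ctr=2 reg=1
step 5: T1 LOAD ⇒ load; ctr=2 reg=2
step 6: T1 CAS ⇒ ok; ctr=3 reg=2
step 7: T1 LOAD ⇒ load; ctr=3 reg=3
step 8: T1 CAS ⇒ ok; ctr=4 reg=3
step 9: T1 LOAD ⇒ load; ctr=4 reg=4
step 10: T1 CAS ⇒ ok; ctr=5 reg=4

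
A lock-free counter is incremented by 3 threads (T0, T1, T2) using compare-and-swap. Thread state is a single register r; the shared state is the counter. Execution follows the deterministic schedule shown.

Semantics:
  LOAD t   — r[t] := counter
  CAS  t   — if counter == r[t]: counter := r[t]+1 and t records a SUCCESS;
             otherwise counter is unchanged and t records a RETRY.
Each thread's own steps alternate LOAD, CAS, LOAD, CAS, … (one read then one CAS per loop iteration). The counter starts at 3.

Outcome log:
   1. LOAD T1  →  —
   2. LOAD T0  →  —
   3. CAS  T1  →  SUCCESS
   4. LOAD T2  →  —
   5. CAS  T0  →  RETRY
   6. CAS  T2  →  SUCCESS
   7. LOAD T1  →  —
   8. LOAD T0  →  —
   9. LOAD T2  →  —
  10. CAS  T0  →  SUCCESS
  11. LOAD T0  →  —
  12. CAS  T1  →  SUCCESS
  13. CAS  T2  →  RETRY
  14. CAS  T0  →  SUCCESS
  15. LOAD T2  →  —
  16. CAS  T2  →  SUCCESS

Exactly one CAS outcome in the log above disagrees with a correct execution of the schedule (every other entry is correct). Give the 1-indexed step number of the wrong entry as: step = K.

step = 12

Correct run:
1. LOAD T1 → mem=3 r[T1]=3 [LOAD]
2. LOAD T0 → mem=3 r[T0]=3 [LOAD]
3. CAS T1 → mem=4 r[T1]=3 [OK]
4. LOAD T2 → mem=4 r[T2]=4 [LOAD]
5. CAS T0 → mem=4 r[T0]=3 [RETRY]
6. CAS T2 → mem=5 r[T2]=4 [OK]
7. LOAD T1 → mem=5 r[T1]=5 [LOAD]
8. LOAD T0 → mem=5 r[T0]=5 [LOAD]
9. LOAD T2 → mem=5 r[T2]=5 [LOAD]
10. CAS T0 → mem=6 r[T0]=5 [OK]
11. LOAD T0 → mem=6 r[T0]=6 [LOAD]
12. CAS T1 → mem=6 r[T1]=5 [RETRY]
13. CAS T2 → mem=6 r[T2]=5 [RETRY]
14. CAS T0 → mem=7 r[T0]=6 [OK]
15. LOAD T2 → mem=7 r[T2]=7 [LOAD]
16. CAS T2 → mem=8 r[T2]=7 [OK]
Log disagrees first at step 12.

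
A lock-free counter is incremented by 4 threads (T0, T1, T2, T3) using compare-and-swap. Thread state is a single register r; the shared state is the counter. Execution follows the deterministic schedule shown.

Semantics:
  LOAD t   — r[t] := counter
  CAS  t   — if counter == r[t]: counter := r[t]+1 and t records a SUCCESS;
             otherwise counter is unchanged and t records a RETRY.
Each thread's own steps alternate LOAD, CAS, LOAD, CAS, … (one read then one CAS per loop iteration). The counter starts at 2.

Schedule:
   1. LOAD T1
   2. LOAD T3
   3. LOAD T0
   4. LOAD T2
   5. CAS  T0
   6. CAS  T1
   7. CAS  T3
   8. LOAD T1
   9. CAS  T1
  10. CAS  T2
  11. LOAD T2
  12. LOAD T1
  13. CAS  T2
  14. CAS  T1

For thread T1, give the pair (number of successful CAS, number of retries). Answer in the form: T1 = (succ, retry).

step 1: T1 LOAD ⇒ load; ctr=2 reg=2
step 2: T3 LOAD ⇒ load; ctr=2 reg=2
step 3: T0 LOAD ⇒ load; ctr=2 reg=2
step 4: T2 LOAD ⇒ load; ctr=2 reg=2
step 5: T0 CAS ⇒ ok; ctr=3 reg=2
step 6: T1 CAS ⇒ retry; ctr=3 reg=2
step 7: T3 CAS ⇒ retry; ctr=3 reg=2
step 8: T1 LOAD ⇒ load; ctr=3 reg=3
step 9: T1 CAS ⇒ ok; ctr=4 reg=3
step 10: T2 CAS ⇒ retry; ctr=4 reg=2
step 11: T2 LOAD ⇒ load; ctr=4 reg=4
step 12: T1 LOAD ⇒ load; ctr=4 reg=4
step 13: T2 CAS ⇒ ok; ctr=5 reg=4
step 14: T1 CAS ⇒ retry; ctr=5 reg=4

T1 = (1, 2)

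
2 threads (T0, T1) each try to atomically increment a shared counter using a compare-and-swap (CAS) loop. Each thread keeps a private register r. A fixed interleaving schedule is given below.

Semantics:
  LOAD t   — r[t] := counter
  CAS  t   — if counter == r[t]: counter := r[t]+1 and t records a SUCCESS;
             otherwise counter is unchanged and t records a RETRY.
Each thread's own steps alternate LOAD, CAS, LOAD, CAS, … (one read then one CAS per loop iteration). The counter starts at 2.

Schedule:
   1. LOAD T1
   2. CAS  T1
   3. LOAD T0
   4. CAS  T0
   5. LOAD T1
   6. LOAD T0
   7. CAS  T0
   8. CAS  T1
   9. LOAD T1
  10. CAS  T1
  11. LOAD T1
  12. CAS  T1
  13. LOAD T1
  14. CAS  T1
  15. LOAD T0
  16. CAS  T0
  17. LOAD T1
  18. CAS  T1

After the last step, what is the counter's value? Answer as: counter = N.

counter = 10

[1] T1.load  rd  (counter 2, T1.r 2)
[2] T1.cas  hit  (counter 3, T1.r 2)
[3] T0.load  rd  (counter 3, T0.r 3)
[4] T0.cas  hit  (counter 4, T0.r 3)
[5] T1.load  rd  (counter 4, T1.r 4)
[6] T0.load  rd  (counter 4, T0.r 4)
[7] T0.cas  hit  (counter 5, T0.r 4)
[8] T1.cas  miss  (counter 5, T1.r 4)
[9] T1.load  rd  (counter 5, T1.r 5)
[10] T1.cas  hit  (counter 6, T1.r 5)
[11] T1.load  rd  (counter 6, T1.r 6)
[12] T1.cas  hit  (counter 7, T1.r 6)
[13] T1.load  rd  (counter 7, T1.r 7)
[14] T1.cas  hit  (counter 8, T1.r 7)
[15] T0.load  rd  (counter 8, T0.r 8)
[16] T0.cas  hit  (counter 9, T0.r 8)
[17] T1.load  rd  (counter 9, T1.r 9)
[18] T1.cas  hit  (counter 10, T1.r 9)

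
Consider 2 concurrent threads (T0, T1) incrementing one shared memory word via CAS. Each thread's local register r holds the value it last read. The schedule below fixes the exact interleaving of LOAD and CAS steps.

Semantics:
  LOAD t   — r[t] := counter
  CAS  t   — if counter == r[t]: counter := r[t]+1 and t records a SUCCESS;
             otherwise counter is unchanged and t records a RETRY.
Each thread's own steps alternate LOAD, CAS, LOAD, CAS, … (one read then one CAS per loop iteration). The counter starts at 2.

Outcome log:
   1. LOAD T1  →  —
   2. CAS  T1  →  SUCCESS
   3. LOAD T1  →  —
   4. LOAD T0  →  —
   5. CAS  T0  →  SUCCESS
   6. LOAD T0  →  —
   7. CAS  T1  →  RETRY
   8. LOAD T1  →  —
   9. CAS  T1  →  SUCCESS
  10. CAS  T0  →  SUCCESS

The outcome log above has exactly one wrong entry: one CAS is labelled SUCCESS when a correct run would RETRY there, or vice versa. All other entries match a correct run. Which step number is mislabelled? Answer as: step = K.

step = 10

Reference trace:
T1 LOAD — after: cnt=2, r=2 — load
T1 CAS — after: cnt=3, r=2 — ok
T1 LOAD — after: cnt=3, r=3 — load
T0 LOAD — after: cnt=3, r=3 — load
T0 CAS — after: cnt=4, r=3 — ok
T0 LOAD — after: cnt=4, r=4 — load
T1 CAS — after: cnt=4, r=3 — retry
T1 LOAD — after: cnt=4, r=4 — load
T1 CAS — after: cnt=5, r=4 — ok
T0 CAS — after: cnt=5, r=4 — retry
Flip is step 10.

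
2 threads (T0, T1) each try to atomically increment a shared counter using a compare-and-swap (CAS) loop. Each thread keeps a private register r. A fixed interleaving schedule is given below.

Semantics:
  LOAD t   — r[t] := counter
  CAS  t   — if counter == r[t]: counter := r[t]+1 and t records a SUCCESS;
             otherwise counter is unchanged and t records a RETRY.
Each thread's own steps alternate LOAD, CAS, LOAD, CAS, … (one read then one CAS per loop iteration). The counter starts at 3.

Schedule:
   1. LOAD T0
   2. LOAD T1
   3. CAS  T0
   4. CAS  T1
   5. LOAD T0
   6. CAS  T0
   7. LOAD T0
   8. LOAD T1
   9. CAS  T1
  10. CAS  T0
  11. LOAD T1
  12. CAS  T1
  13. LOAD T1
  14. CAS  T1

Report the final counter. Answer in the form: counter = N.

counter = 8

step 1: T0 LOAD ⇒ load; ctr=3 reg=3
step 2: T1 LOAD ⇒ load; ctr=3 reg=3
step 3: T0 CAS ⇒ ok; ctr=4 reg=3
step 4: T1 CAS ⇒ retry; ctr=4 reg=3
step 5: T0 LOAD ⇒ load; ctr=4 reg=4
step 6: T0 CAS ⇒ ok; ctr=5 reg=4
step 7: T0 LOAD ⇒ load; ctr=5 reg=5
step 8: T1 LOAD ⇒ load; ctr=5 reg=5
step 9: T1 CAS ⇒ ok; ctr=6 reg=5
step 10: T0 CAS ⇒ retry; ctr=6 reg=5
step 11: T1 LOAD ⇒ load; ctr=6 reg=6
step 12: T1 CAS ⇒ ok; ctr=7 reg=6
step 13: T1 LOAD ⇒ load; ctr=7 reg=7
step 14: T1 CAS ⇒ ok; ctr=8 reg=7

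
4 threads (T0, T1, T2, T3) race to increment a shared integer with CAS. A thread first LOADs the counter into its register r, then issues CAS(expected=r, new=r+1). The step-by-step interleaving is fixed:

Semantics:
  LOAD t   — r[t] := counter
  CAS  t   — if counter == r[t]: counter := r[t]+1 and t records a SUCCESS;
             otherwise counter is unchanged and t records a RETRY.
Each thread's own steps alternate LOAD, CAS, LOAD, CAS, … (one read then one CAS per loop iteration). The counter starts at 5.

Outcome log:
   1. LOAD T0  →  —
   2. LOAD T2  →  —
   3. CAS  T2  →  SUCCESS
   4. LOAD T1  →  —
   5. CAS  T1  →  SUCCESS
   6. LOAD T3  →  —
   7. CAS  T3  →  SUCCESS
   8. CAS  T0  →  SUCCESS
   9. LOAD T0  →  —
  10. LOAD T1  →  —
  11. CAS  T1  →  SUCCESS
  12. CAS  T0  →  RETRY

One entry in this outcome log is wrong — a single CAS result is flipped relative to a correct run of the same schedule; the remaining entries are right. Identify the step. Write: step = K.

step = 8

Reference trace:
T0 LOAD — after: cnt=5, r=5 — load
T2 LOAD — after: cnt=5, r=5 — load
T2 CAS — after: cnt=6, r=5 — ok
T1 LOAD — after: cnt=6, r=6 — load
T1 CAS — after: cnt=7, r=6 — ok
T3 LOAD — after: cnt=7, r=7 — load
T3 CAS — after: cnt=8, r=7 — ok
T0 CAS — after: cnt=8, r=5 — retry
T0 LOAD — after: cnt=8, r=8 — load
T1 LOAD — after: cnt=8, r=8 — load
T1 CAS — after: cnt=9, r=8 — ok
T0 CAS — after: cnt=9, r=8 — retry
Log disagrees first at step 8.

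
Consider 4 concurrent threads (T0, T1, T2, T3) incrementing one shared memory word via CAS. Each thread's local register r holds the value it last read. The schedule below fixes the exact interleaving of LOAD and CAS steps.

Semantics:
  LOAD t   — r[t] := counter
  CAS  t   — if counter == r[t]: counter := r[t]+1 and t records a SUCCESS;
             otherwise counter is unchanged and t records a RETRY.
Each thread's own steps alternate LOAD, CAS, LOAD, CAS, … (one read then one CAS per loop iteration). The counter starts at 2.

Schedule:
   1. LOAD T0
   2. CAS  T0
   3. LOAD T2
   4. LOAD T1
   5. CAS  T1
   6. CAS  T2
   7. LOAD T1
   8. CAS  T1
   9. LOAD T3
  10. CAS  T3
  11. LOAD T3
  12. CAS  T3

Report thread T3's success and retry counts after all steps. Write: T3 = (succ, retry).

   1) LOAD T0:  M=2  r_T0=2
   2) CAS  T0:  M=3  r_T0=2 ✓
   3) LOAD T2:  M=3  r_T2=3
   4) LOAD T1:  M=3  r_T1=3
   5) CAS  T1:  M=4  r_T1=3 ✓
   6) CAS  T2:  M=4  r_T2=3 ✗
   7) LOAD T1:  M=4  r_T1=4
   8) CAS  T1:  M=5  r_T1=4 ✓
   9) LOAD T3:  M=5  r_T3=5
  10) CAS  T3:  M=6  r_T3=5 ✓
  11) LOAD T3:  M=6  r_T3=6
  12) CAS  T3:  M=7  r_T3=6 ✓

T3 = (2, 0)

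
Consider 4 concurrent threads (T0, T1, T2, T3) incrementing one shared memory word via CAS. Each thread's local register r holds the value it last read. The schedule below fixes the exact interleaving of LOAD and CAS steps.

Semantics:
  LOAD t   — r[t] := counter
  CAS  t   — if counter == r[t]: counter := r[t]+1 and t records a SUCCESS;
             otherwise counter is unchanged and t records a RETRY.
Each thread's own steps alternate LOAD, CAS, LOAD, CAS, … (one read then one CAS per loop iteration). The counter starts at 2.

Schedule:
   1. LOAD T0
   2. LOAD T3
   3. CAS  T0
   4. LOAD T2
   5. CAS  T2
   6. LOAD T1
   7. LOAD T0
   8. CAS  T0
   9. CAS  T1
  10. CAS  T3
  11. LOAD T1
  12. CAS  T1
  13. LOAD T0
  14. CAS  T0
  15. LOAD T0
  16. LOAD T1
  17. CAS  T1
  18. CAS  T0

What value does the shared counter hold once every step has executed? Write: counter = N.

1. LOAD T0 → mem=2 r[T0]=2 [LOAD]
2. LOAD T3 → mem=2 r[T3]=2 [LOAD]
3. CAS T0 → mem=3 r[T0]=2 [OK]
4. LOAD T2 → mem=3 r[T2]=3 [LOAD]
5. CAS T2 → mem=4 r[T2]=3 [OK]
6. LOAD T1 → mem=4 r[T1]=4 [LOAD]
7. LOAD T0 → mem=4 r[T0]=4 [LOAD]
8. CAS T0 → mem=5 r[T0]=4 [OK]
9. CAS T1 → mem=5 r[T1]=4 [RETRY]
10. CAS T3 → mem=5 r[T3]=2 [RETRY]
11. LOAD T1 → mem=5 r[T1]=5 [LOAD]
12. CAS T1 → mem=6 r[T1]=5 [OK]
13. LOAD T0 → mem=6 r[T0]=6 [LOAD]
14. CAS T0 → mem=7 r[T0]=6 [OK]
15. LOAD T0 → mem=7 r[T0]=7 [LOAD]
16. LOAD T1 → mem=7 r[T1]=7 [LOAD]
17. CAS T1 → mem=8 r[T1]=7 [OK]
18. CAS T0 → mem=8 r[T0]=7 [RETRY]

counter = 8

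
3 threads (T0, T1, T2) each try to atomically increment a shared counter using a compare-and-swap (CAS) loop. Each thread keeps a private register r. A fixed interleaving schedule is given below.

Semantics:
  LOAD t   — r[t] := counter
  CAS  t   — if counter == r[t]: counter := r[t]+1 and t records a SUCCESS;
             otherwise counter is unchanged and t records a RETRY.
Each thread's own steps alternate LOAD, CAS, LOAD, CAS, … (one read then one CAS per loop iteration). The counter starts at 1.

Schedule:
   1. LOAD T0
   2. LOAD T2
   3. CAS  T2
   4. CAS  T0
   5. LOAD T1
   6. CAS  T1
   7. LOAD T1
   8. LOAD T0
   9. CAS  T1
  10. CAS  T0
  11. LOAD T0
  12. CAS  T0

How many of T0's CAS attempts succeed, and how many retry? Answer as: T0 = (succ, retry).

T0 LOAD — after: cnt=1, r=1 — load
T2 LOAD — after: cnt=1, r=1 — load
T2 CAS — after: cnt=2, r=1 — ok
T0 CAS — after: cnt=2, r=1 — retry
T1 LOAD — after: cnt=2, r=2 — load
T1 CAS — after: cnt=3, r=2 — ok
T1 LOAD — after: cnt=3, r=3 — load
T0 LOAD — after: cnt=3, r=3 — load
T1 CAS — after: cnt=4, r=3 — ok
T0 CAS — after: cnt=4, r=3 — retry
T0 LOAD — after: cnt=4, r=4 — load
T0 CAS — after: cnt=5, r=4 — ok

T0 = (1, 2)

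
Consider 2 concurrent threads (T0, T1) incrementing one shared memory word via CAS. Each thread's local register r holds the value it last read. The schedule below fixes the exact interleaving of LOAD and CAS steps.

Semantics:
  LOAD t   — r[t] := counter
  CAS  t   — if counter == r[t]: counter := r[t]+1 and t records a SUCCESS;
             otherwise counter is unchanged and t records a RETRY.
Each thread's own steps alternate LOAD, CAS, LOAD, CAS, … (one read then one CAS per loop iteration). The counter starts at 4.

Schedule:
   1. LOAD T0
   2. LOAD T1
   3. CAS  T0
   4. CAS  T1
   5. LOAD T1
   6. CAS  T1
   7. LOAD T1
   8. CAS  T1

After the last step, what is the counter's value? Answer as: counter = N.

T0 LOAD — after: cnt=4, r=4 — load
T1 LOAD — after: cnt=4, r=4 — load
T0 CAS — after: cnt=5, r=4 — ok
T1 CAS — after: cnt=5, r=4 — retry
T1 LOAD — after: cnt=5, r=5 — load
T1 CAS — after: cnt=6, r=5 — ok
T1 LOAD — after: cnt=6, r=6 — load
T1 CAS — after: cnt=7, r=6 — ok

counter = 7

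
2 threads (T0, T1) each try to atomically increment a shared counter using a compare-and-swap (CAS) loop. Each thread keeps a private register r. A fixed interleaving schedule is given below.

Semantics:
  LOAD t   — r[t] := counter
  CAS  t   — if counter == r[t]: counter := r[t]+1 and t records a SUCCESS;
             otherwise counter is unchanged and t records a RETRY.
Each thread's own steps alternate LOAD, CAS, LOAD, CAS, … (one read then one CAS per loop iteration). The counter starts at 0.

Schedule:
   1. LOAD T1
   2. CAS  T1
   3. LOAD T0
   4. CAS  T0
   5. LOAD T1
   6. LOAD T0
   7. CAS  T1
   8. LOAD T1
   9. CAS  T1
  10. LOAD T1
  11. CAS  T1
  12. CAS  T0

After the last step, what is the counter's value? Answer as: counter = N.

counter = 5

T1 LOAD — after: cnt=0, r=0 — load
T1 CAS — after: cnt=1, r=0 — ok
T0 LOAD — after: cnt=1, r=1 — load
T0 CAS — after: cnt=2, r=1 — ok
T1 LOAD — after: cnt=2, r=2 — load
T0 LOAD — after: cnt=2, r=2 — load
T1 CAS — after: cnt=3, r=2 — ok
T1 LOAD — after: cnt=3, r=3 — load
T1 CAS — after: cnt=4, r=3 — ok
T1 LOAD — after: cnt=4, r=4 — load
T1 CAS — after: cnt=5, r=4 — ok
T0 CAS — after: cnt=5, r=2 — retry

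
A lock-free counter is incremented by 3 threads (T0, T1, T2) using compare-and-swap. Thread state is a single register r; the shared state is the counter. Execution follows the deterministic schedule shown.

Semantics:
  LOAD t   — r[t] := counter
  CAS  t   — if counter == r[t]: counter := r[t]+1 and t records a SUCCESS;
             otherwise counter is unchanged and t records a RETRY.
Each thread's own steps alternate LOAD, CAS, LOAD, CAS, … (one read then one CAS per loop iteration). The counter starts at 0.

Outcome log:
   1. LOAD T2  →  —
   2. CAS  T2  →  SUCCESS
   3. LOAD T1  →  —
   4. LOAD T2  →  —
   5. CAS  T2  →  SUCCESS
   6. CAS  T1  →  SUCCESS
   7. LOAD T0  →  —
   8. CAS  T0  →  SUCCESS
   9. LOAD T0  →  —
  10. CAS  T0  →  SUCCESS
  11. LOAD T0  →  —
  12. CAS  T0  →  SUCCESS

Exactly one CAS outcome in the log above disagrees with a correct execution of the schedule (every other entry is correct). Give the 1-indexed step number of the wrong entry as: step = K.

Reference trace:
[1] T2.load  rd  (counter 0, T2.r 0)
[2] T2.cas  hit  (counter 1, T2.r 0)
[3] T1.load  rd  (counter 1, T1.r 1)
[4] T2.load  rd  (counter 1, T2.r 1)
[5] T2.cas  hit  (counter 2, T2.r 1)
[6] T1.cas  miss  (counter 2, T1.r 1)
[7] T0.load  rd  (counter 2, T0.r 2)
[8] T0.cas  hit  (counter 3, T0.r 2)
[9] T0.load  rd  (counter 3, T0.r 3)
[10] T0.cas  hit  (counter 4, T0.r 3)
[11] T0.load  rd  (counter 4, T0.r 4)
[12] T0.cas  hit  (counter 5, T0.r 4)
Mismatch at 6.

step = 6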